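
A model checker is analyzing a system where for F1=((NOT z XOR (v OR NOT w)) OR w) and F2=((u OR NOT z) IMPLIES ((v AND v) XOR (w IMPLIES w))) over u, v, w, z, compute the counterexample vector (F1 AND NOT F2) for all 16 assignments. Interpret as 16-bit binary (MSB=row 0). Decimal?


F1 = ((NOT z XOR (v OR NOT w)) OR w)
F2 = ((u OR NOT z) IMPLIES ((v AND v) XOR (w IMPLIES w)))
Counterexample to F1=>F2 is where F1=1 and F2=0.
Evaluate each row (bits = u,v,w,z, MSB first):
  row 0 [0000]: F1=0 F2=1 -> F1&~F2 -> 0
  row 1 [0001]: F1=1 F2=1 -> F1&~F2 -> 0
  row 2 [0010]: F1=1 F2=1 -> F1&~F2 -> 0
  row 3 [0011]: F1=1 F2=1 -> F1&~F2 -> 0
  row 4 [0100]: F1=0 F2=0 -> F1&~F2 -> 0
  row 5 [0101]: F1=1 F2=1 -> F1&~F2 -> 0
  row 6 [0110]: F1=1 F2=0 -> F1&~F2 -> 1
  row 7 [0111]: F1=1 F2=1 -> F1&~F2 -> 0
  row 8 [1000]: F1=0 F2=1 -> F1&~F2 -> 0
  row 9 [1001]: F1=1 F2=1 -> F1&~F2 -> 0
  row 10 [1010]: F1=1 F2=1 -> F1&~F2 -> 0
  row 11 [1011]: F1=1 F2=1 -> F1&~F2 -> 0
  row 12 [1100]: F1=0 F2=0 -> F1&~F2 -> 0
  row 13 [1101]: F1=1 F2=0 -> F1&~F2 -> 1
  row 14 [1110]: F1=1 F2=0 -> F1&~F2 -> 1
  row 15 [1111]: F1=1 F2=0 -> F1&~F2 -> 1
Full result column, 4 rows per line (u,v fixed per line; w,z runs 00..11 left to right):
  rows 0-3 [u,v=00]: 0000  = hex 0
  rows 4-7 [u,v=01]: 0010  = hex 2
  rows 8-11 [u,v=10]: 0000  = hex 0
  rows 12-15 [u,v=11]: 0111  = hex 7
Counterexample vector (row 0 .. row 15) = 0000001000000111
Output column grouped in 4s = 0000 0010 0000 0111 = 0x0207
Convert to decimal digit by digit (value = value*16 + digit):
  0 -> 0
  0*16 + 2 = 2
  2*16 + 0 = 32
  32*16 + 7 = 519
Decimal = 519

519


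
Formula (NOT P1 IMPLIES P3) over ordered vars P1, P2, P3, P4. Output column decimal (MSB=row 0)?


Formula: (NOT P1 IMPLIES P3) over P1, P2, P3, P4 (16 rows)
Evaluate each row (bits = P1,P2,P3,P4, MSB first):
  row 0 [0000]: (NOT 0 IMPLIES 0) -> 0
  row 1 [0001]: (NOT 0 IMPLIES 0) -> 0
  row 2 [0010]: (NOT 0 IMPLIES 1) -> 1
  row 3 [0011]: (NOT 0 IMPLIES 1) -> 1
  row 4 [0100]: (NOT 0 IMPLIES 0) -> 0
  row 5 [0101]: (NOT 0 IMPLIES 0) -> 0
  row 6 [0110]: (NOT 0 IMPLIES 1) -> 1
  row 7 [0111]: (NOT 0 IMPLIES 1) -> 1
  row 8 [1000]: (NOT 1 IMPLIES 0) -> 1
  row 9 [1001]: (NOT 1 IMPLIES 0) -> 1
  row 10 [1010]: (NOT 1 IMPLIES 1) -> 1
  row 11 [1011]: (NOT 1 IMPLIES 1) -> 1
  row 12 [1100]: (NOT 1 IMPLIES 0) -> 1
  row 13 [1101]: (NOT 1 IMPLIES 0) -> 1
  row 14 [1110]: (NOT 1 IMPLIES 1) -> 1
  row 15 [1111]: (NOT 1 IMPLIES 1) -> 1
Full result column, 4 rows per line (P1,P2 fixed per line; P3,P4 runs 00..11 left to right):
  rows 0-3 [P1,P2=00]: 0011  = hex 3
  rows 4-7 [P1,P2=01]: 0011  = hex 3
  rows 8-11 [P1,P2=10]: 1111  = hex F
  rows 12-15 [P1,P2=11]: 1111  = hex F
Output column (row 0 .. row 15) = 0011001111111111
Output column grouped in 4s = 0011 0011 1111 1111 = 0x33FF
Convert to decimal digit by digit (value = value*16 + digit):
  3 -> 3
  3*16 + 3 = 51
  51*16 + 15 (F) = 831
  831*16 + 15 (F) = 13311
Decimal = 13311

13311


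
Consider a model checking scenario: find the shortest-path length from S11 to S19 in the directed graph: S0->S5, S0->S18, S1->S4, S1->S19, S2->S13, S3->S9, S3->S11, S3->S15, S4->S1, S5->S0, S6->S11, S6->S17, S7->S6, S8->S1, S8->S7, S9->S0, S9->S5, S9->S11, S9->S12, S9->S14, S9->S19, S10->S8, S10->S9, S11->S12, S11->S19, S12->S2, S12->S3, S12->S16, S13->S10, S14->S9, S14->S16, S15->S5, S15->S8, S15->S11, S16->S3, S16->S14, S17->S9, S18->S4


BFS layer-by-layer from S11:
  dist 0: {S11}
  dist 1: {S12, S19}
  -> S19 reached at distance 1
Shortest path length = 1

1


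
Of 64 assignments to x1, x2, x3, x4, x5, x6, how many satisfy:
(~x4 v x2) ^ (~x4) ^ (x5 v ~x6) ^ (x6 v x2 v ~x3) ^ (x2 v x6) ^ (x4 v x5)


CNF with 6 clauses over 6 vars (64 assignments).
An assignment satisfies CNF iff every clause has >=1 true literal.
Check each row (bits = x1,x2,x3,x4,x5,x6; clause T/F shown):
  row 0 [000000]: clauses=TTTTFF -> 0
  row 1 [000001]: clauses=TTFTTF -> 0
  row 2 [000010]: clauses=TTTTFT -> 0
  row 3 [000011]: clauses=TTTTTT -> 1
  row 4 [000100]: clauses=FFTTFT -> 0
  (every remaining row is evaluated the same way; all 64 results are listed next)
Full result column, 8 rows per line (x1,x2,x3 fixed per line; x4,x5,x6 runs 000..111 left to right):
  rows 0-7 [x1,x2,x3=000]: 00010000  (ones: 1)
  rows 8-15 [x1,x2,x3=001]: 00010000  (ones: 1)
  rows 16-23 [x1,x2,x3=010]: 00110000  (ones: 2)
  rows 24-31 [x1,x2,x3=011]: 00110000  (ones: 2)
  rows 32-39 [x1,x2,x3=100]: 00010000  (ones: 1)
  rows 40-47 [x1,x2,x3=101]: 00010000  (ones: 1)
  rows 48-55 [x1,x2,x3=110]: 00110000  (ones: 2)
  rows 56-63 [x1,x2,x3=111]: 00110000  (ones: 2)
Satisfying assignments = 1+1+2+2+1+1+2+2 = 12

12


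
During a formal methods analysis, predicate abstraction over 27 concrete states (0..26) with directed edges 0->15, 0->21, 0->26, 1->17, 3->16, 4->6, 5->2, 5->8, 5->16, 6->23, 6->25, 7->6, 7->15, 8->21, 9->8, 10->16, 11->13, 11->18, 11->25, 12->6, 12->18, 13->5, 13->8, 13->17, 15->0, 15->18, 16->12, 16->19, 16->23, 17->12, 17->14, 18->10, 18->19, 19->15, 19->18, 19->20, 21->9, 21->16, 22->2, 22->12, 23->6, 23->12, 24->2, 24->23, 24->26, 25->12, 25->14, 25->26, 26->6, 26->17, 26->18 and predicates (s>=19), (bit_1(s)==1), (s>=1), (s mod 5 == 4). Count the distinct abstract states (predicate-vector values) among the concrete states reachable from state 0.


BFS from 0:
Concrete reachable: {0, 6, 8, 9, 10, 12, 14, 15, 16, 17, 18, 19, 20, 21, 23, 25, 26}
Abstract via predicates (s>=19), (bit_1(s)==1), (s>=1), (s mod 5 == 4):
  (0,0,0,0) <- {0}
  (0,0,1,0) <- {8, 12, 16, 17}
  (0,0,1,1) <- {9}
  (0,1,1,0) <- {6, 10, 15, 18}
  (0,1,1,1) <- {14}
  (1,0,1,0) <- {20, 21, 25}
  (1,1,1,0) <- {23, 26}
  (1,1,1,1) <- {19}
Distinct abstract states = 8

8


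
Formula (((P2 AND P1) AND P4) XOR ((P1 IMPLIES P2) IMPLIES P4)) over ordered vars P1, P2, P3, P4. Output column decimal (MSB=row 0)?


Formula: (((P2 AND P1) AND P4) XOR ((P1 IMPLIES P2) IMPLIES P4)) over P1, P2, P3, P4 (16 rows)
Evaluate each row (bits = P1,P2,P3,P4, MSB first):
  row 0 [0000]: (((0 AND 0) AND 0) XOR ((0 IMPLIES 0) IMPLIES 0)) -> 0
  row 1 [0001]: (((0 AND 0) AND 1) XOR ((0 IMPLIES 0) IMPLIES 1)) -> 1
  row 2 [0010]: (((0 AND 0) AND 0) XOR ((0 IMPLIES 0) IMPLIES 0)) -> 0
  row 3 [0011]: (((0 AND 0) AND 1) XOR ((0 IMPLIES 0) IMPLIES 1)) -> 1
  row 4 [0100]: (((1 AND 0) AND 0) XOR ((0 IMPLIES 1) IMPLIES 0)) -> 0
  row 5 [0101]: (((1 AND 0) AND 1) XOR ((0 IMPLIES 1) IMPLIES 1)) -> 1
  row 6 [0110]: (((1 AND 0) AND 0) XOR ((0 IMPLIES 1) IMPLIES 0)) -> 0
  row 7 [0111]: (((1 AND 0) AND 1) XOR ((0 IMPLIES 1) IMPLIES 1)) -> 1
  row 8 [1000]: (((0 AND 1) AND 0) XOR ((1 IMPLIES 0) IMPLIES 0)) -> 1
  row 9 [1001]: (((0 AND 1) AND 1) XOR ((1 IMPLIES 0) IMPLIES 1)) -> 1
  row 10 [1010]: (((0 AND 1) AND 0) XOR ((1 IMPLIES 0) IMPLIES 0)) -> 1
  row 11 [1011]: (((0 AND 1) AND 1) XOR ((1 IMPLIES 0) IMPLIES 1)) -> 1
  row 12 [1100]: (((1 AND 1) AND 0) XOR ((1 IMPLIES 1) IMPLIES 0)) -> 0
  row 13 [1101]: (((1 AND 1) AND 1) XOR ((1 IMPLIES 1) IMPLIES 1)) -> 0
  row 14 [1110]: (((1 AND 1) AND 0) XOR ((1 IMPLIES 1) IMPLIES 0)) -> 0
  row 15 [1111]: (((1 AND 1) AND 1) XOR ((1 IMPLIES 1) IMPLIES 1)) -> 0
Full result column, 4 rows per line (P1,P2 fixed per line; P3,P4 runs 00..11 left to right):
  rows 0-3 [P1,P2=00]: 0101  = hex 5
  rows 4-7 [P1,P2=01]: 0101  = hex 5
  rows 8-11 [P1,P2=10]: 1111  = hex F
  rows 12-15 [P1,P2=11]: 0000  = hex 0
Output column (row 0 .. row 15) = 0101010111110000
Output column grouped in 4s = 0101 0101 1111 0000 = 0x55F0
Convert to decimal digit by digit (value = value*16 + digit):
  5 -> 5
  5*16 + 5 = 85
  85*16 + 15 (F) = 1375
  1375*16 + 0 = 22000
Decimal = 22000

22000


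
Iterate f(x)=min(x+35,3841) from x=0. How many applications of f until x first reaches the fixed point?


Step 1: x=0, cap=3841, increment=35
Step 2: x grows by 35 each step until capped at 3841; fixed point is x=3841
Step 3: iterations = ceil(3841/35) = 110

110


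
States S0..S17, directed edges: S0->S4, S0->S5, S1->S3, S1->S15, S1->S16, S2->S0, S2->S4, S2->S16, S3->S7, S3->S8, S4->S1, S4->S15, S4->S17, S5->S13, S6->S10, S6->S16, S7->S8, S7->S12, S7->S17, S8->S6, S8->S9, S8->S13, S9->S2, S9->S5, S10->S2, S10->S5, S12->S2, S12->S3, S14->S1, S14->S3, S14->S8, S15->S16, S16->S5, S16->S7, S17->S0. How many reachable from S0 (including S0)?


BFS from S0:
  layer 0: {S0}
  layer 1: {S4, S5}
  layer 2: {S1, S13, S15, S17}
  layer 3: {S3, S16}
  layer 4: {S7, S8}
  layer 5: {S6, S9, S12}
  layer 6: {S2, S10}
Reachable set: {S0, S1, S2, S3, S4, S5, S6, S7, S8, S9, S10, S12, S13, S15, S16, S17}
Count = 16

16


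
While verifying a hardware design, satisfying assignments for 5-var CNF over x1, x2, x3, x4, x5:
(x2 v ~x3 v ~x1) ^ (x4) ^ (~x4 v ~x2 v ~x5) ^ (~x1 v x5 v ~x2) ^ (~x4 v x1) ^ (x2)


CNF with 6 clauses over 5 vars (32 assignments).
An assignment satisfies CNF iff every clause has >=1 true literal.
Check each row (bits = x1,x2,x3,x4,x5; clause T/F shown):
  row 0 [00000]: clauses=TFTTTF -> 0
  row 1 [00001]: clauses=TFTTTF -> 0
  row 2 [00010]: clauses=TTTTFF -> 0
  row 3 [00011]: clauses=TTTTFF -> 0
  row 4 [00100]: clauses=TFTTTF -> 0
  row 5 [00101]: clauses=TFTTTF -> 0
  row 6 [00110]: clauses=TTTTFF -> 0
  row 7 [00111]: clauses=TTTTFF -> 0
  row 8 [01000]: clauses=TFTTTT -> 0
  row 9 [01001]: clauses=TFTTTT -> 0
  row 10 [01010]: clauses=TTTTFT -> 0
  row 11 [01011]: clauses=TTFTFT -> 0
  row 12 [01100]: clauses=TFTTTT -> 0
  row 13 [01101]: clauses=TFTTTT -> 0
  row 14 [01110]: clauses=TTTTFT -> 0
  row 15 [01111]: clauses=TTFTFT -> 0
  row 16 [10000]: clauses=TFTTTF -> 0
  row 17 [10001]: clauses=TFTTTF -> 0
  row 18 [10010]: clauses=TTTTTF -> 0
  row 19 [10011]: clauses=TTTTTF -> 0
  row 20 [10100]: clauses=FFTTTF -> 0
  row 21 [10101]: clauses=FFTTTF -> 0
  row 22 [10110]: clauses=FTTTTF -> 0
  row 23 [10111]: clauses=FTTTTF -> 0
  row 24 [11000]: clauses=TFTFTT -> 0
  row 25 [11001]: clauses=TFTTTT -> 0
  row 26 [11010]: clauses=TTTFTT -> 0
  row 27 [11011]: clauses=TTFTTT -> 0
  row 28 [11100]: clauses=TFTFTT -> 0
  row 29 [11101]: clauses=TFTTTT -> 0
  row 30 [11110]: clauses=TTTFTT -> 0
  row 31 [11111]: clauses=TTFTTT -> 0
Full result column, 8 rows per line (x1,x2 fixed per line; x3,x4,x5 runs 000..111 left to right):
  rows 0-7 [x1,x2=00]: 00000000  (ones: 0)
  rows 8-15 [x1,x2=01]: 00000000  (ones: 0)
  rows 16-23 [x1,x2=10]: 00000000  (ones: 0)
  rows 24-31 [x1,x2=11]: 00000000  (ones: 0)
Satisfying assignments = 0+0+0+0 = 0

0


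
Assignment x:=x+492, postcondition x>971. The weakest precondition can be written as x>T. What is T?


Formula: wp(x:=E, P) = P[E/x] (substitute E for x in postcondition)
Step 1: Postcondition: x>971
Step 2: Substitute x+492 for x: x+492>971
Step 3: Solve for x: x > 971-492 = 479

479


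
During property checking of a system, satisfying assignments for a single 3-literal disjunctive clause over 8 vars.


Step 1: Total=2^8=256
Step 2: Unsat when all 3 false: 2^5=32
Step 3: Sat=256-32=224

224


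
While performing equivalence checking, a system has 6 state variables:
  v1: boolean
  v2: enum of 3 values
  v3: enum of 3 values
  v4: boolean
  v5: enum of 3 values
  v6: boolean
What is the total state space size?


State space = product of domain sizes of all variables.
Domain sizes:
  v1 (boolean): 2
  v2 (enum of 3 values): 3
  v3 (enum of 3 values): 3
  v4 (boolean): 2
  v5 (enum of 3 values): 3
  v6 (boolean): 2
Product = 2 * 3 * 3 * 2 * 3 * 2 = 216

216


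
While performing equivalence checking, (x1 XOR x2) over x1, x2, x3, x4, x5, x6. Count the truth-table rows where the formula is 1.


Formula: (x1 XOR x2) over 6 vars (64 rows)
Evaluate each row (x1, x2, x3, x4, x5, x6 as bits, MSB first):
  row 0 [000000]: (0 XOR 0) -> 0
  row 1 [000001]: (0 XOR 0) -> 0
  row 2 [000010]: (0 XOR 0) -> 0
  row 3 [000011]: (0 XOR 0) -> 0
  row 4 [000100]: (0 XOR 0) -> 0
  (every remaining row is evaluated the same way; all 64 results are listed next)
Full result column, 8 rows per line (x1,x2,x3 fixed per line; x4,x5,x6 runs 000..111 left to right):
  rows 0-7 [x1,x2,x3=000]: 00000000  (ones: 0)
  rows 8-15 [x1,x2,x3=001]: 00000000  (ones: 0)
  rows 16-23 [x1,x2,x3=010]: 11111111  (ones: 8)
  rows 24-31 [x1,x2,x3=011]: 11111111  (ones: 8)
  rows 32-39 [x1,x2,x3=100]: 11111111  (ones: 8)
  rows 40-47 [x1,x2,x3=101]: 11111111  (ones: 8)
  rows 48-55 [x1,x2,x3=110]: 00000000  (ones: 0)
  rows 56-63 [x1,x2,x3=111]: 00000000  (ones: 0)
Count of 1-rows = 0+0+8+8+8+8+0+0 = 32

32


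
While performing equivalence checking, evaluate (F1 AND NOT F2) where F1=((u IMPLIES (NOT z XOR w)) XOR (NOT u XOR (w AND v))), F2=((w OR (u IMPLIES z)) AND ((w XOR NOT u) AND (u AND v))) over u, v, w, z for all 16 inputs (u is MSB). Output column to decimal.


F1 = ((u IMPLIES (NOT z XOR w)) XOR (NOT u XOR (w AND v)))
F2 = ((w OR (u IMPLIES z)) AND ((w XOR NOT u) AND (u AND v)))
Counterexample to F1=>F2 is where F1=1 and F2=0.
Evaluate each row (bits = u,v,w,z, MSB first):
  row 0 [0000]: F1=0 F2=0 -> F1&~F2 -> 0
  row 1 [0001]: F1=0 F2=0 -> F1&~F2 -> 0
  row 2 [0010]: F1=0 F2=0 -> F1&~F2 -> 0
  row 3 [0011]: F1=0 F2=0 -> F1&~F2 -> 0
  row 4 [0100]: F1=0 F2=0 -> F1&~F2 -> 0
  row 5 [0101]: F1=0 F2=0 -> F1&~F2 -> 0
  row 6 [0110]: F1=1 F2=0 -> F1&~F2 -> 1
  row 7 [0111]: F1=1 F2=0 -> F1&~F2 -> 1
  row 8 [1000]: F1=1 F2=0 -> F1&~F2 -> 1
  row 9 [1001]: F1=0 F2=0 -> F1&~F2 -> 0
  row 10 [1010]: F1=0 F2=0 -> F1&~F2 -> 0
  row 11 [1011]: F1=1 F2=0 -> F1&~F2 -> 1
  row 12 [1100]: F1=1 F2=0 -> F1&~F2 -> 1
  row 13 [1101]: F1=0 F2=0 -> F1&~F2 -> 0
  row 14 [1110]: F1=1 F2=1 -> F1&~F2 -> 0
  row 15 [1111]: F1=0 F2=1 -> F1&~F2 -> 0
Full result column, 4 rows per line (u,v fixed per line; w,z runs 00..11 left to right):
  rows 0-3 [u,v=00]: 0000  = hex 0
  rows 4-7 [u,v=01]: 0011  = hex 3
  rows 8-11 [u,v=10]: 1001  = hex 9
  rows 12-15 [u,v=11]: 1000  = hex 8
Counterexample vector (row 0 .. row 15) = 0000001110011000
Output column grouped in 4s = 0000 0011 1001 1000 = 0x0398
Convert to decimal digit by digit (value = value*16 + digit):
  0 -> 0
  0*16 + 3 = 3
  3*16 + 9 = 57
  57*16 + 8 = 920
Decimal = 920

920


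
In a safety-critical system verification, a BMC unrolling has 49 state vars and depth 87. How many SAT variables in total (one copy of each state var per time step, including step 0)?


BMC unrolls to depth k, creating one copy of each state var for steps 0..k.
Step count = 87 + 1 = 88 (steps 0 through 87)
Vars per step = 49
Total = 49 * 88 = 4312

4312


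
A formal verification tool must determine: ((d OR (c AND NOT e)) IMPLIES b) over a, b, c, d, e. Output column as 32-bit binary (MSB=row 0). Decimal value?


Formula: ((d OR (c AND NOT e)) IMPLIES b) over a, b, c, d, e (32 rows)
Evaluate each row (bits = a,b,c,d,e, MSB first):
  row 0 [00000]: ((0 OR (0 AND NOT 0)) IMPLIES 0) -> 1
  row 1 [00001]: ((0 OR (0 AND NOT 1)) IMPLIES 0) -> 1
  row 2 [00010]: ((1 OR (0 AND NOT 0)) IMPLIES 0) -> 0
  row 3 [00011]: ((1 OR (0 AND NOT 1)) IMPLIES 0) -> 0
  row 4 [00100]: ((0 OR (1 AND NOT 0)) IMPLIES 0) -> 0
  row 5 [00101]: ((0 OR (1 AND NOT 1)) IMPLIES 0) -> 1
  row 6 [00110]: ((1 OR (1 AND NOT 0)) IMPLIES 0) -> 0
  row 7 [00111]: ((1 OR (1 AND NOT 1)) IMPLIES 0) -> 0
  row 8 [01000]: ((0 OR (0 AND NOT 0)) IMPLIES 1) -> 1
  row 9 [01001]: ((0 OR (0 AND NOT 1)) IMPLIES 1) -> 1
  row 10 [01010]: ((1 OR (0 AND NOT 0)) IMPLIES 1) -> 1
  row 11 [01011]: ((1 OR (0 AND NOT 1)) IMPLIES 1) -> 1
  row 12 [01100]: ((0 OR (1 AND NOT 0)) IMPLIES 1) -> 1
  row 13 [01101]: ((0 OR (1 AND NOT 1)) IMPLIES 1) -> 1
  row 14 [01110]: ((1 OR (1 AND NOT 0)) IMPLIES 1) -> 1
  row 15 [01111]: ((1 OR (1 AND NOT 1)) IMPLIES 1) -> 1
  row 16 [10000]: ((0 OR (0 AND NOT 0)) IMPLIES 0) -> 1
  row 17 [10001]: ((0 OR (0 AND NOT 1)) IMPLIES 0) -> 1
  row 18 [10010]: ((1 OR (0 AND NOT 0)) IMPLIES 0) -> 0
  row 19 [10011]: ((1 OR (0 AND NOT 1)) IMPLIES 0) -> 0
  row 20 [10100]: ((0 OR (1 AND NOT 0)) IMPLIES 0) -> 0
  row 21 [10101]: ((0 OR (1 AND NOT 1)) IMPLIES 0) -> 1
  row 22 [10110]: ((1 OR (1 AND NOT 0)) IMPLIES 0) -> 0
  row 23 [10111]: ((1 OR (1 AND NOT 1)) IMPLIES 0) -> 0
  row 24 [11000]: ((0 OR (0 AND NOT 0)) IMPLIES 1) -> 1
  row 25 [11001]: ((0 OR (0 AND NOT 1)) IMPLIES 1) -> 1
  row 26 [11010]: ((1 OR (0 AND NOT 0)) IMPLIES 1) -> 1
  row 27 [11011]: ((1 OR (0 AND NOT 1)) IMPLIES 1) -> 1
  row 28 [11100]: ((0 OR (1 AND NOT 0)) IMPLIES 1) -> 1
  row 29 [11101]: ((0 OR (1 AND NOT 1)) IMPLIES 1) -> 1
  row 30 [11110]: ((1 OR (1 AND NOT 0)) IMPLIES 1) -> 1
  row 31 [11111]: ((1 OR (1 AND NOT 1)) IMPLIES 1) -> 1
Full result column, 4 rows per line (a,b,c fixed per line; d,e runs 00..11 left to right):
  rows 0-3 [a,b,c=000]: 1100  = hex C
  rows 4-7 [a,b,c=001]: 0100  = hex 4
  rows 8-11 [a,b,c=010]: 1111  = hex F
  rows 12-15 [a,b,c=011]: 1111  = hex F
  rows 16-19 [a,b,c=100]: 1100  = hex C
  rows 20-23 [a,b,c=101]: 0100  = hex 4
  rows 24-27 [a,b,c=110]: 1111  = hex F
  rows 28-31 [a,b,c=111]: 1111  = hex F
Output column (row 0 .. row 31) = 11000100111111111100010011111111
Output column grouped in 4s = 1100 0100 1111 1111 1100 0100 1111 1111 = 0xC4FFC4FF
Convert to decimal digit by digit (value = value*16 + digit):
  C -> 12
  12*16 + 4 = 196
  196*16 + 15 (F) = 3151
  3151*16 + 15 (F) = 50431
  50431*16 + 12 (C) = 806908
  806908*16 + 4 = 12910532
  12910532*16 + 15 (F) = 206568527
  206568527*16 + 15 (F) = 3305096447
Decimal = 3305096447

3305096447


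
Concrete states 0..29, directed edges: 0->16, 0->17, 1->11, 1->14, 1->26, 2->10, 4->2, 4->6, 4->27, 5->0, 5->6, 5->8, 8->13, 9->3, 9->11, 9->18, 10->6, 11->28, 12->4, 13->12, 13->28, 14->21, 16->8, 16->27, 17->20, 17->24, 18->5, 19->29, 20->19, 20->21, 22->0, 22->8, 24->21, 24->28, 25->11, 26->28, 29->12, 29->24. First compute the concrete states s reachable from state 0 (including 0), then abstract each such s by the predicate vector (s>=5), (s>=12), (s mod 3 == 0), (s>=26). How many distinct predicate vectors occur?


BFS from 0:
Concrete reachable: {0, 2, 4, 6, 8, 10, 12, 13, 16, 17, 19, 20, 21, 24, 27, 28, 29}
Abstract via predicates (s>=5), (s>=12), (s mod 3 == 0), (s>=26):
  (0,0,0,0) <- {2, 4}
  (0,0,1,0) <- {0}
  (1,0,0,0) <- {8, 10}
  (1,0,1,0) <- {6}
  (1,1,0,0) <- {13, 16, 17, 19, 20}
  (1,1,0,1) <- {28, 29}
  (1,1,1,0) <- {12, 21, 24}
  (1,1,1,1) <- {27}
Distinct abstract states = 8

8


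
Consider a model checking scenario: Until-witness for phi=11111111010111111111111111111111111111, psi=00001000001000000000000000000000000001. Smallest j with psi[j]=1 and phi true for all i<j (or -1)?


(phi U psi) at 0: need smallest j with psi[j]=1 and phi[i]=1 for all i in [0,j).
Scan from step 0:
  step 0: phi=1, psi=0 -> continue
  step 1: phi=1, psi=0 -> continue
  step 2: phi=1, psi=0 -> continue
  step 3: phi=1, psi=0 -> continue
  step 4: psi=1 and phi held for [0,4) -> witness found
Witness step = 4

4


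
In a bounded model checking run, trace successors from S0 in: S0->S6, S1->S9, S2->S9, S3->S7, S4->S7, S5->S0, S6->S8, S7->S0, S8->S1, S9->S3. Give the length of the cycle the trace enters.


Trace from S0 until a state repeats:
  S0 -> S6 -> S8 -> S1 -> S9 -> S3 -> S7 -> S0
S0 first seen at step 0, revisited at step 7.
Cycle length = 7 - 0 = 7

7


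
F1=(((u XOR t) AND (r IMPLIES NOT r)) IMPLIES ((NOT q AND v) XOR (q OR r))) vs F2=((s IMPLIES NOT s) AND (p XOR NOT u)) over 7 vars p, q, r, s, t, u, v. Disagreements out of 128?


F1 = (((u XOR t) AND (r IMPLIES NOT r)) IMPLIES ((NOT q AND v) XOR (q OR r)))
F2 = ((s IMPLIES NOT s) AND (p XOR NOT u))
Evaluate both on each of 128 rows (bits = p,q,r,s,t,u,v):
  row 0 [0000000]: F1=1 F2=1 -> 0
  row 1 [0000001]: F1=1 F2=1 -> 0
  row 2 [0000010]: F1=0 F2=0 -> 0
  row 3 [0000011]: F1=1 F2=0 (differ) -> 1
  row 4 [0000100]: F1=0 F2=1 (differ) -> 1
  (every remaining row is evaluated the same way; all 128 results are listed next)
Full result column, 8 rows per line (p,q,r,s fixed per line; t,u,v runs 000..111 left to right):
  rows 0-7 [p,q,r,s=0000]: 00011011  (ones: 4)
  rows 8-15 [p,q,r,s=0001]: 11010111  (ones: 6)
  rows 16-23 [p,q,r,s=0010]: 00110011  (ones: 4)
  rows 24-31 [p,q,r,s=0011]: 11111111  (ones: 8)
  rows 32-39 [p,q,r,s=0100]: 00110011  (ones: 4)
  rows 40-47 [p,q,r,s=0101]: 11111111  (ones: 8)
  rows 48-55 [p,q,r,s=0110]: 00110011  (ones: 4)
  rows 56-63 [p,q,r,s=0111]: 11111111  (ones: 8)
  rows 64-71 [p,q,r,s=1000]: 11100100  (ones: 4)
  rows 72-79 [p,q,r,s=1001]: 11010111  (ones: 6)
  rows 80-87 [p,q,r,s=1010]: 11001100  (ones: 4)
  rows 88-95 [p,q,r,s=1011]: 11111111  (ones: 8)
  rows 96-103 [p,q,r,s=1100]: 11001100  (ones: 4)
  rows 104-111 [p,q,r,s=1101]: 11111111  (ones: 8)
  rows 112-119 [p,q,r,s=1110]: 11001100  (ones: 4)
  rows 120-127 [p,q,r,s=1111]: 11111111  (ones: 8)
Disagreements = 4+6+4+8+4+8+4+8+4+6+4+8+4+8+4+8 = 92

92


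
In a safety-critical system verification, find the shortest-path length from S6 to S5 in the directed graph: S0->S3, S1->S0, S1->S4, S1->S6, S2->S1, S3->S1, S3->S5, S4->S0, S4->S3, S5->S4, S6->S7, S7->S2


BFS layer-by-layer from S6:
  dist 0: {S6}
  dist 1: {S7}
  dist 2: {S2}
  dist 3: {S1}
  dist 4: {S0, S4}
  dist 5: {S3}
  dist 6: {S5}
  -> S5 reached at distance 6
Shortest path length = 6

6


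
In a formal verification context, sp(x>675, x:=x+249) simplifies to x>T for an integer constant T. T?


Formula: sp(P, x:=E) = exists old_x. (x = E[old_x/x]) AND P[old_x/x] (old_x is the value of x before the assignment; eliminate old_x by solving x = E[old_x/x] for old_x)
Step 1: Precondition P: x>675, i.e. old_x > 675
Step 2: Assignment gives x = old_x + 249, so old_x = x - 249
Step 3: Substitute into P: x - 249 > 675
Step 4: Simplify: x > 675+249 = 924

924


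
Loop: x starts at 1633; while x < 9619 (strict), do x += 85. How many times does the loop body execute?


Step 1: x goes from 1633 toward 9619 by 85; the body runs while x<9619, so iterations = ceil((bound-start)/step)
Step 2: Distance=7986
Step 3: ceil(7986/85)=94

94


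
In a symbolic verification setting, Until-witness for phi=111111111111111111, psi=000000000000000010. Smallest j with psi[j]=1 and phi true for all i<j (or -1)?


(phi U psi) at 0: need smallest j with psi[j]=1 and phi[i]=1 for all i in [0,j).
Scan from step 0:
  step 0: phi=1, psi=0 -> continue
  step 1: phi=1, psi=0 -> continue
  step 2: phi=1, psi=0 -> continue
  step 3: phi=1, psi=0 -> continue
  step 16: psi=1 and phi held for [0,16) -> witness found
Witness step = 16

16


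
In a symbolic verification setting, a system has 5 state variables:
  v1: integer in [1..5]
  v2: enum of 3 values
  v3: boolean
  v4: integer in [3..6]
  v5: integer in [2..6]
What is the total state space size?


State space = product of domain sizes of all variables.
Domain sizes:
  v1 (integer in [1..5]): 5
  v2 (enum of 3 values): 3
  v3 (boolean): 2
  v4 (integer in [3..6]): 4
  v5 (integer in [2..6]): 5
Product = 5 * 3 * 2 * 4 * 5 = 600

600


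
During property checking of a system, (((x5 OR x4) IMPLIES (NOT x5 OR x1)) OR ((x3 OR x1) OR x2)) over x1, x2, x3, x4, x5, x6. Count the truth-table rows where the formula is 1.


Formula: (((x5 OR x4) IMPLIES (NOT x5 OR x1)) OR ((x3 OR x1) OR x2)) over 6 vars (64 rows)
Evaluate each row (x1, x2, x3, x4, x5, x6 as bits, MSB first):
  row 0 [000000]: (((0 OR 0) IMPLIES (NOT 0 OR 0)) OR ((0 OR 0) OR 0)) -> 1
  row 1 [000001]: (((0 OR 0) IMPLIES (NOT 0 OR 0)) OR ((0 OR 0) OR 0)) -> 1
  row 2 [000010]: (((1 OR 0) IMPLIES (NOT 1 OR 0)) OR ((0 OR 0) OR 0)) -> 0
  row 3 [000011]: (((1 OR 0) IMPLIES (NOT 1 OR 0)) OR ((0 OR 0) OR 0)) -> 0
  row 4 [000100]: (((0 OR 1) IMPLIES (NOT 0 OR 0)) OR ((0 OR 0) OR 0)) -> 1
  (every remaining row is evaluated the same way; all 64 results are listed next)
Full result column, 8 rows per line (x1,x2,x3 fixed per line; x4,x5,x6 runs 000..111 left to right):
  rows 0-7 [x1,x2,x3=000]: 11001100  (ones: 4)
  rows 8-15 [x1,x2,x3=001]: 11111111  (ones: 8)
  rows 16-23 [x1,x2,x3=010]: 11111111  (ones: 8)
  rows 24-31 [x1,x2,x3=011]: 11111111  (ones: 8)
  rows 32-39 [x1,x2,x3=100]: 11111111  (ones: 8)
  rows 40-47 [x1,x2,x3=101]: 11111111  (ones: 8)
  rows 48-55 [x1,x2,x3=110]: 11111111  (ones: 8)
  rows 56-63 [x1,x2,x3=111]: 11111111  (ones: 8)
Count of 1-rows = 4+8+8+8+8+8+8+8 = 60

60


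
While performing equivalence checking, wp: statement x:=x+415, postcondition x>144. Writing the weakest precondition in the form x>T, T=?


Formula: wp(x:=E, P) = P[E/x] (substitute E for x in postcondition)
Step 1: Postcondition: x>144
Step 2: Substitute x+415 for x: x+415>144
Step 3: Solve for x: x > 144-415 = -271

-271


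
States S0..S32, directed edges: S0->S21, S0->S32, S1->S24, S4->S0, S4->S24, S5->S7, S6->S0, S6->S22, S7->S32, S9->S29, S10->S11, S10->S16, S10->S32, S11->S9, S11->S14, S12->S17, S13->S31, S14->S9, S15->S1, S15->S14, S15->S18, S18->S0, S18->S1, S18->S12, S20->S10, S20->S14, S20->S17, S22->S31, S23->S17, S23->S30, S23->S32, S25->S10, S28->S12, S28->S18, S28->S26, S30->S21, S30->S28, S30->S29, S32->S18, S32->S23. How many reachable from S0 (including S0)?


BFS from S0:
  layer 0: {S0}
  layer 1: {S21, S32}
  layer 2: {S18, S23}
  layer 3: {S1, S12, S17, S30}
  layer 4: {S24, S28, S29}
  layer 5: {S26}
Reachable set: {S0, S1, S12, S17, S18, S21, S23, S24, S26, S28, S29, S30, S32}
Count = 13

13


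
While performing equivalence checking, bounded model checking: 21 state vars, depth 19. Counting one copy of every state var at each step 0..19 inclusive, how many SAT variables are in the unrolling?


BMC unrolls to depth k, creating one copy of each state var for steps 0..k.
Step count = 19 + 1 = 20 (steps 0 through 19)
Vars per step = 21
Total = 21 * 20 = 420

420


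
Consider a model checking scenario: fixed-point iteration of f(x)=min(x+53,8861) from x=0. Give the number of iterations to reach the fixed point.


Step 1: x=0, cap=8861, increment=53
Step 2: x grows by 53 each step until capped at 8861; fixed point is x=8861
Step 3: iterations = ceil(8861/53) = 168

168


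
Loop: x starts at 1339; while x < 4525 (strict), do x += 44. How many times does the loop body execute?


Step 1: x goes from 1339 toward 4525 by 44; the body runs while x<4525, so iterations = ceil((bound-start)/step)
Step 2: Distance=3186
Step 3: ceil(3186/44)=73

73


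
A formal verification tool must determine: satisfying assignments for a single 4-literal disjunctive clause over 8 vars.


Step 1: Total=2^8=256
Step 2: Unsat when all 4 false: 2^4=16
Step 3: Sat=256-16=240

240


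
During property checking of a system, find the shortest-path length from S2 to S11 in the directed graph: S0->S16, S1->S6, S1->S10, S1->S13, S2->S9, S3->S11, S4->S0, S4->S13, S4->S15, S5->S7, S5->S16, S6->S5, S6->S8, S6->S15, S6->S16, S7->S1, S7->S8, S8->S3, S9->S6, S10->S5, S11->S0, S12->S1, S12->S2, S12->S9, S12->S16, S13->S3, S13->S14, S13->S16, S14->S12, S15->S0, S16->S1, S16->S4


BFS layer-by-layer from S2:
  dist 0: {S2}
  dist 1: {S9}
  dist 2: {S6}
  dist 3: {S5, S8, S15, S16}
  dist 4: {S0, S1, S3, S4, S7}
  dist 5: {S10, S11, S13}
  -> S11 reached at distance 5
Shortest path length = 5

5


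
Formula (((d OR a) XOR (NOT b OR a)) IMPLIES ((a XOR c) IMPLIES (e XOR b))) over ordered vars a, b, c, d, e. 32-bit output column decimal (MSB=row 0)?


Formula: (((d OR a) XOR (NOT b OR a)) IMPLIES ((a XOR c) IMPLIES (e XOR b))) over a, b, c, d, e (32 rows)
Evaluate each row (bits = a,b,c,d,e, MSB first):
  row 0 [00000]: (((0 OR 0) XOR (NOT 0 OR 0)) IMPLIES ((0 XOR 0) IMPLIES (0 XOR 0))) -> 1
  row 1 [00001]: (((0 OR 0) XOR (NOT 0 OR 0)) IMPLIES ((0 XOR 0) IMPLIES (1 XOR 0))) -> 1
  row 2 [00010]: (((1 OR 0) XOR (NOT 0 OR 0)) IMPLIES ((0 XOR 0) IMPLIES (0 XOR 0))) -> 1
  row 3 [00011]: (((1 OR 0) XOR (NOT 0 OR 0)) IMPLIES ((0 XOR 0) IMPLIES (1 XOR 0))) -> 1
  row 4 [00100]: (((0 OR 0) XOR (NOT 0 OR 0)) IMPLIES ((0 XOR 1) IMPLIES (0 XOR 0))) -> 0
  row 5 [00101]: (((0 OR 0) XOR (NOT 0 OR 0)) IMPLIES ((0 XOR 1) IMPLIES (1 XOR 0))) -> 1
  row 6 [00110]: (((1 OR 0) XOR (NOT 0 OR 0)) IMPLIES ((0 XOR 1) IMPLIES (0 XOR 0))) -> 1
  row 7 [00111]: (((1 OR 0) XOR (NOT 0 OR 0)) IMPLIES ((0 XOR 1) IMPLIES (1 XOR 0))) -> 1
  row 8 [01000]: (((0 OR 0) XOR (NOT 1 OR 0)) IMPLIES ((0 XOR 0) IMPLIES (0 XOR 1))) -> 1
  row 9 [01001]: (((0 OR 0) XOR (NOT 1 OR 0)) IMPLIES ((0 XOR 0) IMPLIES (1 XOR 1))) -> 1
  row 10 [01010]: (((1 OR 0) XOR (NOT 1 OR 0)) IMPLIES ((0 XOR 0) IMPLIES (0 XOR 1))) -> 1
  row 11 [01011]: (((1 OR 0) XOR (NOT 1 OR 0)) IMPLIES ((0 XOR 0) IMPLIES (1 XOR 1))) -> 1
  row 12 [01100]: (((0 OR 0) XOR (NOT 1 OR 0)) IMPLIES ((0 XOR 1) IMPLIES (0 XOR 1))) -> 1
  row 13 [01101]: (((0 OR 0) XOR (NOT 1 OR 0)) IMPLIES ((0 XOR 1) IMPLIES (1 XOR 1))) -> 1
  row 14 [01110]: (((1 OR 0) XOR (NOT 1 OR 0)) IMPLIES ((0 XOR 1) IMPLIES (0 XOR 1))) -> 1
  row 15 [01111]: (((1 OR 0) XOR (NOT 1 OR 0)) IMPLIES ((0 XOR 1) IMPLIES (1 XOR 1))) -> 0
  row 16 [10000]: (((0 OR 1) XOR (NOT 0 OR 1)) IMPLIES ((1 XOR 0) IMPLIES (0 XOR 0))) -> 1
  row 17 [10001]: (((0 OR 1) XOR (NOT 0 OR 1)) IMPLIES ((1 XOR 0) IMPLIES (1 XOR 0))) -> 1
  row 18 [10010]: (((1 OR 1) XOR (NOT 0 OR 1)) IMPLIES ((1 XOR 0) IMPLIES (0 XOR 0))) -> 1
  row 19 [10011]: (((1 OR 1) XOR (NOT 0 OR 1)) IMPLIES ((1 XOR 0) IMPLIES (1 XOR 0))) -> 1
  row 20 [10100]: (((0 OR 1) XOR (NOT 0 OR 1)) IMPLIES ((1 XOR 1) IMPLIES (0 XOR 0))) -> 1
  row 21 [10101]: (((0 OR 1) XOR (NOT 0 OR 1)) IMPLIES ((1 XOR 1) IMPLIES (1 XOR 0))) -> 1
  row 22 [10110]: (((1 OR 1) XOR (NOT 0 OR 1)) IMPLIES ((1 XOR 1) IMPLIES (0 XOR 0))) -> 1
  row 23 [10111]: (((1 OR 1) XOR (NOT 0 OR 1)) IMPLIES ((1 XOR 1) IMPLIES (1 XOR 0))) -> 1
  row 24 [11000]: (((0 OR 1) XOR (NOT 1 OR 1)) IMPLIES ((1 XOR 0) IMPLIES (0 XOR 1))) -> 1
  row 25 [11001]: (((0 OR 1) XOR (NOT 1 OR 1)) IMPLIES ((1 XOR 0) IMPLIES (1 XOR 1))) -> 1
  row 26 [11010]: (((1 OR 1) XOR (NOT 1 OR 1)) IMPLIES ((1 XOR 0) IMPLIES (0 XOR 1))) -> 1
  row 27 [11011]: (((1 OR 1) XOR (NOT 1 OR 1)) IMPLIES ((1 XOR 0) IMPLIES (1 XOR 1))) -> 1
  row 28 [11100]: (((0 OR 1) XOR (NOT 1 OR 1)) IMPLIES ((1 XOR 1) IMPLIES (0 XOR 1))) -> 1
  row 29 [11101]: (((0 OR 1) XOR (NOT 1 OR 1)) IMPLIES ((1 XOR 1) IMPLIES (1 XOR 1))) -> 1
  row 30 [11110]: (((1 OR 1) XOR (NOT 1 OR 1)) IMPLIES ((1 XOR 1) IMPLIES (0 XOR 1))) -> 1
  row 31 [11111]: (((1 OR 1) XOR (NOT 1 OR 1)) IMPLIES ((1 XOR 1) IMPLIES (1 XOR 1))) -> 1
Full result column, 4 rows per line (a,b,c fixed per line; d,e runs 00..11 left to right):
  rows 0-3 [a,b,c=000]: 1111  = hex F
  rows 4-7 [a,b,c=001]: 0111  = hex 7
  rows 8-11 [a,b,c=010]: 1111  = hex F
  rows 12-15 [a,b,c=011]: 1110  = hex E
  rows 16-19 [a,b,c=100]: 1111  = hex F
  rows 20-23 [a,b,c=101]: 1111  = hex F
  rows 24-27 [a,b,c=110]: 1111  = hex F
  rows 28-31 [a,b,c=111]: 1111  = hex F
Output column (row 0 .. row 31) = 11110111111111101111111111111111
Output column grouped in 4s = 1111 0111 1111 1110 1111 1111 1111 1111 = 0xF7FEFFFF
Convert to decimal digit by digit (value = value*16 + digit):
  F -> 15
  15*16 + 7 = 247
  247*16 + 15 (F) = 3967
  3967*16 + 14 (E) = 63486
  63486*16 + 15 (F) = 1015791
  1015791*16 + 15 (F) = 16252671
  16252671*16 + 15 (F) = 260042751
  260042751*16 + 15 (F) = 4160684031
Decimal = 4160684031

4160684031


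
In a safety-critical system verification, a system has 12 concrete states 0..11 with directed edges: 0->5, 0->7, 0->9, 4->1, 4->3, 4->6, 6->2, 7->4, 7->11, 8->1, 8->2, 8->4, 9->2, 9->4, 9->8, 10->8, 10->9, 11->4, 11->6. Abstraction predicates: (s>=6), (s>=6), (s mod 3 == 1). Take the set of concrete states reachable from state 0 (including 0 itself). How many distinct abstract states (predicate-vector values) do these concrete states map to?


BFS from 0:
Concrete reachable: {0, 1, 2, 3, 4, 5, 6, 7, 8, 9, 11}
Abstract via predicates (s>=6), (s>=6), (s mod 3 == 1):
  (0,0,0) <- {0, 2, 3, 5}
  (0,0,1) <- {1, 4}
  (1,1,0) <- {6, 8, 9, 11}
  (1,1,1) <- {7}
Distinct abstract states = 4

4


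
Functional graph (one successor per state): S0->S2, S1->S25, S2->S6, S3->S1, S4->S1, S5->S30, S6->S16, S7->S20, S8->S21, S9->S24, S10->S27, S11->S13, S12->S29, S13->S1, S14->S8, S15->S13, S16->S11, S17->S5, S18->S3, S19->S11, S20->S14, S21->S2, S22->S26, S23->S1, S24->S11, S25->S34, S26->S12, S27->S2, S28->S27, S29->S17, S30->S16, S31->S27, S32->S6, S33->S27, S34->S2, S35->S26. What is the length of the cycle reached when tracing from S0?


Trace from S0 until a state repeats:
  S0 -> S2 -> S6 -> S16 -> S11 -> S13 -> S1 -> S25 -> S34 -> S2
S2 first seen at step 1, revisited at step 9.
Cycle length = 9 - 1 = 8

8


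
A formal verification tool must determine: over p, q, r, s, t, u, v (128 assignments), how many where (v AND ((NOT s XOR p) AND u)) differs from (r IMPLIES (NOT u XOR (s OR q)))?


F1 = (v AND ((NOT s XOR p) AND u))
F2 = (r IMPLIES (NOT u XOR (s OR q)))
Evaluate both on each of 128 rows (bits = p,q,r,s,t,u,v):
  row 0 [0000000]: F1=0 F2=1 (differ) -> 1
  row 1 [0000001]: F1=0 F2=1 (differ) -> 1
  row 2 [0000010]: F1=0 F2=1 (differ) -> 1
  row 3 [0000011]: F1=1 F2=1 -> 0
  row 4 [0000100]: F1=0 F2=1 (differ) -> 1
  (every remaining row is evaluated the same way; all 128 results are listed next)
Full result column, 8 rows per line (p,q,r,s fixed per line; t,u,v runs 000..111 left to right):
  rows 0-7 [p,q,r,s=0000]: 11101110  (ones: 6)
  rows 8-15 [p,q,r,s=0001]: 11111111  (ones: 8)
  rows 16-23 [p,q,r,s=0010]: 11011101  (ones: 6)
  rows 24-31 [p,q,r,s=0011]: 00110011  (ones: 4)
  rows 32-39 [p,q,r,s=0100]: 11101110  (ones: 6)
  rows 40-47 [p,q,r,s=0101]: 11111111  (ones: 8)
  rows 48-55 [p,q,r,s=0110]: 00100010  (ones: 2)
  rows 56-63 [p,q,r,s=0111]: 00110011  (ones: 4)
  rows 64-71 [p,q,r,s=1000]: 11111111  (ones: 8)
  rows 72-79 [p,q,r,s=1001]: 11101110  (ones: 6)
  rows 80-87 [p,q,r,s=1010]: 11001100  (ones: 4)
  rows 88-95 [p,q,r,s=1011]: 00100010  (ones: 2)
  rows 96-103 [p,q,r,s=1100]: 11111111  (ones: 8)
  rows 104-111 [p,q,r,s=1101]: 11101110  (ones: 6)
  rows 112-119 [p,q,r,s=1110]: 00110011  (ones: 4)
  rows 120-127 [p,q,r,s=1111]: 00100010  (ones: 2)
Disagreements = 6+8+6+4+6+8+2+4+8+6+4+2+8+6+4+2 = 84

84


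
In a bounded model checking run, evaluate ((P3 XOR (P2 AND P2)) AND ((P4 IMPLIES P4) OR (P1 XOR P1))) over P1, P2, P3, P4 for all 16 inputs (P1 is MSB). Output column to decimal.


Formula: ((P3 XOR (P2 AND P2)) AND ((P4 IMPLIES P4) OR (P1 XOR P1))) over P1, P2, P3, P4 (16 rows)
Evaluate each row (bits = P1,P2,P3,P4, MSB first):
  row 0 [0000]: ((0 XOR (0 AND 0)) AND ((0 IMPLIES 0) OR (0 XOR 0))) -> 0
  row 1 [0001]: ((0 XOR (0 AND 0)) AND ((1 IMPLIES 1) OR (0 XOR 0))) -> 0
  row 2 [0010]: ((1 XOR (0 AND 0)) AND ((0 IMPLIES 0) OR (0 XOR 0))) -> 1
  row 3 [0011]: ((1 XOR (0 AND 0)) AND ((1 IMPLIES 1) OR (0 XOR 0))) -> 1
  row 4 [0100]: ((0 XOR (1 AND 1)) AND ((0 IMPLIES 0) OR (0 XOR 0))) -> 1
  row 5 [0101]: ((0 XOR (1 AND 1)) AND ((1 IMPLIES 1) OR (0 XOR 0))) -> 1
  row 6 [0110]: ((1 XOR (1 AND 1)) AND ((0 IMPLIES 0) OR (0 XOR 0))) -> 0
  row 7 [0111]: ((1 XOR (1 AND 1)) AND ((1 IMPLIES 1) OR (0 XOR 0))) -> 0
  row 8 [1000]: ((0 XOR (0 AND 0)) AND ((0 IMPLIES 0) OR (1 XOR 1))) -> 0
  row 9 [1001]: ((0 XOR (0 AND 0)) AND ((1 IMPLIES 1) OR (1 XOR 1))) -> 0
  row 10 [1010]: ((1 XOR (0 AND 0)) AND ((0 IMPLIES 0) OR (1 XOR 1))) -> 1
  row 11 [1011]: ((1 XOR (0 AND 0)) AND ((1 IMPLIES 1) OR (1 XOR 1))) -> 1
  row 12 [1100]: ((0 XOR (1 AND 1)) AND ((0 IMPLIES 0) OR (1 XOR 1))) -> 1
  row 13 [1101]: ((0 XOR (1 AND 1)) AND ((1 IMPLIES 1) OR (1 XOR 1))) -> 1
  row 14 [1110]: ((1 XOR (1 AND 1)) AND ((0 IMPLIES 0) OR (1 XOR 1))) -> 0
  row 15 [1111]: ((1 XOR (1 AND 1)) AND ((1 IMPLIES 1) OR (1 XOR 1))) -> 0
Full result column, 4 rows per line (P1,P2 fixed per line; P3,P4 runs 00..11 left to right):
  rows 0-3 [P1,P2=00]: 0011  = hex 3
  rows 4-7 [P1,P2=01]: 1100  = hex C
  rows 8-11 [P1,P2=10]: 0011  = hex 3
  rows 12-15 [P1,P2=11]: 1100  = hex C
Output column (row 0 .. row 15) = 0011110000111100
Output column grouped in 4s = 0011 1100 0011 1100 = 0x3C3C
Convert to decimal digit by digit (value = value*16 + digit):
  3 -> 3
  3*16 + 12 (C) = 60
  60*16 + 3 = 963
  963*16 + 12 (C) = 15420
Decimal = 15420

15420


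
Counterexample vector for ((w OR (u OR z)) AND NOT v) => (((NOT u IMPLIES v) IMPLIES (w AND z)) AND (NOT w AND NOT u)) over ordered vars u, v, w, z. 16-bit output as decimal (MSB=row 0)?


F1 = ((w OR (u OR z)) AND NOT v)
F2 = (((NOT u IMPLIES v) IMPLIES (w AND z)) AND (NOT w AND NOT u))
Counterexample to F1=>F2 is where F1=1 and F2=0.
Evaluate each row (bits = u,v,w,z, MSB first):
  row 0 [0000]: F1=0 F2=1 -> F1&~F2 -> 0
  row 1 [0001]: F1=1 F2=1 -> F1&~F2 -> 0
  row 2 [0010]: F1=1 F2=0 -> F1&~F2 -> 1
  row 3 [0011]: F1=1 F2=0 -> F1&~F2 -> 1
  row 4 [0100]: F1=0 F2=0 -> F1&~F2 -> 0
  row 5 [0101]: F1=0 F2=0 -> F1&~F2 -> 0
  row 6 [0110]: F1=0 F2=0 -> F1&~F2 -> 0
  row 7 [0111]: F1=0 F2=0 -> F1&~F2 -> 0
  row 8 [1000]: F1=1 F2=0 -> F1&~F2 -> 1
  row 9 [1001]: F1=1 F2=0 -> F1&~F2 -> 1
  row 10 [1010]: F1=1 F2=0 -> F1&~F2 -> 1
  row 11 [1011]: F1=1 F2=0 -> F1&~F2 -> 1
  row 12 [1100]: F1=0 F2=0 -> F1&~F2 -> 0
  row 13 [1101]: F1=0 F2=0 -> F1&~F2 -> 0
  row 14 [1110]: F1=0 F2=0 -> F1&~F2 -> 0
  row 15 [1111]: F1=0 F2=0 -> F1&~F2 -> 0
Full result column, 4 rows per line (u,v fixed per line; w,z runs 00..11 left to right):
  rows 0-3 [u,v=00]: 0011  = hex 3
  rows 4-7 [u,v=01]: 0000  = hex 0
  rows 8-11 [u,v=10]: 1111  = hex F
  rows 12-15 [u,v=11]: 0000  = hex 0
Counterexample vector (row 0 .. row 15) = 0011000011110000
Output column grouped in 4s = 0011 0000 1111 0000 = 0x30F0
Convert to decimal digit by digit (value = value*16 + digit):
  3 -> 3
  3*16 + 0 = 48
  48*16 + 15 (F) = 783
  783*16 + 0 = 12528
Decimal = 12528

12528


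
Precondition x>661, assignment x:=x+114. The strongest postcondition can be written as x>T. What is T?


Formula: sp(P, x:=E) = exists old_x. (x = E[old_x/x]) AND P[old_x/x] (old_x is the value of x before the assignment; eliminate old_x by solving x = E[old_x/x] for old_x)
Step 1: Precondition P: x>661, i.e. old_x > 661
Step 2: Assignment gives x = old_x + 114, so old_x = x - 114
Step 3: Substitute into P: x - 114 > 661
Step 4: Simplify: x > 661+114 = 775

775


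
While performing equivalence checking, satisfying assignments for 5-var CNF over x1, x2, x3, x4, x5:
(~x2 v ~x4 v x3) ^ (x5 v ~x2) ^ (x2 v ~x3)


CNF with 3 clauses over 5 vars (32 assignments).
An assignment satisfies CNF iff every clause has >=1 true literal.
Check each row (bits = x1,x2,x3,x4,x5; clause T/F shown):
  row 0 [00000]: clauses=TTT -> 1
  row 1 [00001]: clauses=TTT -> 1
  row 2 [00010]: clauses=TTT -> 1
  row 3 [00011]: clauses=TTT -> 1
  row 4 [00100]: clauses=TTF -> 0
  row 5 [00101]: clauses=TTF -> 0
  row 6 [00110]: clauses=TTF -> 0
  row 7 [00111]: clauses=TTF -> 0
  row 8 [01000]: clauses=TFT -> 0
  row 9 [01001]: clauses=TTT -> 1
  row 10 [01010]: clauses=FFT -> 0
  row 11 [01011]: clauses=FTT -> 0
  row 12 [01100]: clauses=TFT -> 0
  row 13 [01101]: clauses=TTT -> 1
  row 14 [01110]: clauses=TFT -> 0
  row 15 [01111]: clauses=TTT -> 1
  row 16 [10000]: clauses=TTT -> 1
  row 17 [10001]: clauses=TTT -> 1
  row 18 [10010]: clauses=TTT -> 1
  row 19 [10011]: clauses=TTT -> 1
  row 20 [10100]: clauses=TTF -> 0
  row 21 [10101]: clauses=TTF -> 0
  row 22 [10110]: clauses=TTF -> 0
  row 23 [10111]: clauses=TTF -> 0
  row 24 [11000]: clauses=TFT -> 0
  row 25 [11001]: clauses=TTT -> 1
  row 26 [11010]: clauses=FFT -> 0
  row 27 [11011]: clauses=FTT -> 0
  row 28 [11100]: clauses=TFT -> 0
  row 29 [11101]: clauses=TTT -> 1
  row 30 [11110]: clauses=TFT -> 0
  row 31 [11111]: clauses=TTT -> 1
Full result column, 8 rows per line (x1,x2 fixed per line; x3,x4,x5 runs 000..111 left to right):
  rows 0-7 [x1,x2=00]: 11110000  (ones: 4)
  rows 8-15 [x1,x2=01]: 01000101  (ones: 3)
  rows 16-23 [x1,x2=10]: 11110000  (ones: 4)
  rows 24-31 [x1,x2=11]: 01000101  (ones: 3)
Satisfying assignments = 4+3+4+3 = 14

14


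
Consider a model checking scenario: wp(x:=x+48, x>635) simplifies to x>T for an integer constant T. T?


Formula: wp(x:=E, P) = P[E/x] (substitute E for x in postcondition)
Step 1: Postcondition: x>635
Step 2: Substitute x+48 for x: x+48>635
Step 3: Solve for x: x > 635-48 = 587

587


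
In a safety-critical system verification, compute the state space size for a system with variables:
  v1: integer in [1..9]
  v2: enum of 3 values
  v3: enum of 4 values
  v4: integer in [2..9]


State space = product of domain sizes of all variables.
Domain sizes:
  v1 (integer in [1..9]): 9
  v2 (enum of 3 values): 3
  v3 (enum of 4 values): 4
  v4 (integer in [2..9]): 8
Product = 9 * 3 * 4 * 8 = 864

864
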